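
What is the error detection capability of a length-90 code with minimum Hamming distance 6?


Detection capability = d_min - 1 = 6 - 1 = 5

5 errors


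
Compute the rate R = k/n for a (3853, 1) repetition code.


Rate = k/n = 1/3853

1/3853


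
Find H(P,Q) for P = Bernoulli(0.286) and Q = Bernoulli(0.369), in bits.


H(P,Q) = -p*log2(q) - (1-p)*log2(1-q). -0.286*log2(0.369) = 0.411356; -0.714*log2(0.631) = 0.474302. H(P,Q) = 0.411356 + 0.474302 = 0.8857

0.8857 bits


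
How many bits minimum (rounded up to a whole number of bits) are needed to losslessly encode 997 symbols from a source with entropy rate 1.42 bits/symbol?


Minimum bits >= n * H = 997 * 1.42 = 1415.74, rounded up to a whole number of bits = 1416

1416 bits


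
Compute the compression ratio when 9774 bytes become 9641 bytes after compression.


Ratio = original / compressed = 9774 / 9641 = 1.0138

1.0138


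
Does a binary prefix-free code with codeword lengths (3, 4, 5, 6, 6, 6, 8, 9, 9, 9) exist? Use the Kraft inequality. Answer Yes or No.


Kraft sum = sum(2^(-l_i)) = 0.2754, need <= 1. Result: satisfied (a binary prefix-free code with these lengths exists)

Yes


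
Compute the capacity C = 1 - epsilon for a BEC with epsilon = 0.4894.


C = 1 - epsilon = 1 - 0.4894 = 0.5106

0.5106 bits


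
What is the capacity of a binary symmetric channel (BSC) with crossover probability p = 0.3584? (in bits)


H(p) = -p*log2(p) - (1-p)*log2(1-p) = -0.3584*log2(0.3584) - 0.6416*log2(0.6416) = 0.530560 + 0.410787 = 0.9413. C = 1 - H(p) = 1 - 0.9413 = 0.0587

0.0587 bits


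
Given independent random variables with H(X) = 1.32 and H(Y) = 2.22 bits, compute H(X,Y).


For independent variables, H(X,Y) = H(X) + H(Y) = 1.32 + 2.22 = 3.54

3.54 bits


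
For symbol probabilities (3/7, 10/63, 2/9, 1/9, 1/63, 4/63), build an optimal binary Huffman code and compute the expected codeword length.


Huffman construction (repeatedly merge the two least-probable nodes; each merge adds 1 bit to every symbol beneath it): 1/63 + 4/63 = 5/63; 5/63 + 1/9 = 4/21; 10/63 + 4/21 = 22/63; 2/9 + 22/63 = 4/7; 3/7 + 4/7 = 1. Resulting codeword lengths (in the order the probabilities were given): (1, 3, 2, 4, 5, 5). L_avg = sum(p_i * l_i) = 3/7*1 + 10/63*3 + 2/9*2 + 1/9*4 + 1/63*5 + 4/63*5 = 46/21 = 2.1905

2.1905 bits


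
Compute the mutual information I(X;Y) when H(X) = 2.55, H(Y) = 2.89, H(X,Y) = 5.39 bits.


I(X;Y) = H(X) + H(Y) - H(X,Y) = 2.55 + 2.89 - 5.39 = 0.05

0.05 bits


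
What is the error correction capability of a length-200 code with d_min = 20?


Correction capability = floor((d-1)/2) = floor((20-1)/2) = 9

9 errors


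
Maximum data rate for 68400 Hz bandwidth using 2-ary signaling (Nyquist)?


Rate = 2 * B * log2(M) = 2 * 68400 * 1.0 = 136800.0

136800.0 bps


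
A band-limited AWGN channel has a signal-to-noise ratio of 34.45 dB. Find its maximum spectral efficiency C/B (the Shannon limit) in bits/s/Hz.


SNR_linear = 10^(34.45/10) = 2786.1212; C/B = log2(1 + SNR_linear) = log2(1 + 2786.1212) = 11.4446

11.4446 bits/s/Hz


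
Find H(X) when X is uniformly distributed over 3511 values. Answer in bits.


H = log2(n) = log2(3511) = 11.7777

11.7777 bits


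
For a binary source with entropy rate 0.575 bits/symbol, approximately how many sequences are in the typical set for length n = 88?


log2|A_typical| = nH = 88 * 0.575 = 50.6, so |A_typical| ~ 2^50.6 = 1.707e+15

1.707e+15


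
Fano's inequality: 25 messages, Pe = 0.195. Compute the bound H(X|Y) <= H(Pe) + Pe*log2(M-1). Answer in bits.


H(Pe) = -Pe*log2(Pe) - (1-Pe)*log2(1-Pe) = -0.195*log2(0.195) - 0.805*log2(0.805) = 0.459899 + 0.251916 = 0.7118. Pe*log2(M-1) = 0.195*log2(24) = 0.894068. Bound = H(Pe) + Pe*log2(M-1) = 0.459899 + 0.251916 + 0.894068 = 1.6059

1.6059 bits


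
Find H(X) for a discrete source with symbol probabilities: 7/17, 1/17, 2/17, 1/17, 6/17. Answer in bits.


H = -sum(p_i * log2(p_i)). Terms: -(7/17)*log2(7/17) = 0.527103; -(1/17)*log2(1/17) = 0.240439; -(2/17)*log2(2/17) = 0.363231; -(1/17)*log2(1/17) = 0.240439; -(6/17)*log2(6/17) = 0.530294. H = 0.527103 + 0.240439 + 0.363231 + 0.240439 + 0.530294 = 1.9015

1.9015 bits


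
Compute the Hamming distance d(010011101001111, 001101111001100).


Count differing positions: . ^ ^ ^ ^ . . ^ . . . . . ^ ^ = 7 differences

7


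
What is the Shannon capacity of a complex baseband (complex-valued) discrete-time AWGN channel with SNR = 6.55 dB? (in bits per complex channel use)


SNR_linear = 10^(6.55/10) = 4.5186; C = log2(1 + SNR_linear) = log2(1 + 4.5186) = 2.4643

2.4643 bits/channel use


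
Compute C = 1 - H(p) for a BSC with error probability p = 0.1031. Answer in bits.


H(p) = -p*log2(p) - (1-p)*log2(1-p) = -0.1031*log2(0.1031) - 0.8969*log2(0.8969) = 0.337950 + 0.140796 = 0.4787. C = 1 - H(p) = 1 - 0.4787 = 0.5213

0.5213 bits


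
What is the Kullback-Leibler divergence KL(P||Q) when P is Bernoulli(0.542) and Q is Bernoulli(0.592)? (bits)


KL = p*log2(p/q) + (1-p)*log2((1-p)/(1-q)) = 0.542*log2(0.542/0.592) + 0.458*log2(0.458/0.408) = 0.0074

0.0074 bits


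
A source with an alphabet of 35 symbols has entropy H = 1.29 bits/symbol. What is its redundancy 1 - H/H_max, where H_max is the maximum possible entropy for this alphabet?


H_max = log2(K) = log2(35) = 5.1293 bits/symbol. Redundancy = 1 - H/H_max = 1 - 1.29/5.1293 = 1 - 0.2515 = 0.7485

0.7485


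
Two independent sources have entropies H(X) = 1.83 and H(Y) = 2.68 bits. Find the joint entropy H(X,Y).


For independent variables, H(X,Y) = H(X) + H(Y) = 1.83 + 2.68 = 4.51

4.51 bits


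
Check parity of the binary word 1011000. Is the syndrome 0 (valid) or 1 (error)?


Syndrome = XOR of all bits = 1 XOR 0 XOR 1 XOR 1 XOR 0 XOR 0 XOR 0 = 1

1


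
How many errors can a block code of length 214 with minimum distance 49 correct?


Correction capability = floor((d-1)/2) = floor((49-1)/2) = 24

24 errors


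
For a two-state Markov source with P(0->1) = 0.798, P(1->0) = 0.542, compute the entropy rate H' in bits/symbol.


Stationary distribution: pi_0 = p10/(p01+p10) = 0.4045, pi_1 = 0.5955. Entropy rate H' = pi_0*H(p01) + pi_1*H(p10) = 0.4045*0.7259 + 0.5955*0.9949 = 0.8861

0.8861 bits/symbol


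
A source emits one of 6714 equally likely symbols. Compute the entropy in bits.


H = log2(n) = log2(6714) = 12.713

12.713 bits


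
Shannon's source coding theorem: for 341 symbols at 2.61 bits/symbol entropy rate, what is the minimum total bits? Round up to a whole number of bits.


Minimum bits >= n * H = 341 * 2.61 = 890.01, rounded up to a whole number of bits = 891

891 bits


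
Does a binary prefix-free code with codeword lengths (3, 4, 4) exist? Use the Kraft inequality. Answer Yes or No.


Kraft sum = sum(2^(-l_i)) = 0.25, need <= 1. Result: satisfied (a binary prefix-free code with these lengths exists)

Yes


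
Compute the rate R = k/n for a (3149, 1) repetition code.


Rate = k/n = 1/3149

1/3149


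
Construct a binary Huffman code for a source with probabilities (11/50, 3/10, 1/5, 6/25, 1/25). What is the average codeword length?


Huffman construction (repeatedly merge the two least-probable nodes; each merge adds 1 bit to every symbol beneath it): 1/25 + 1/5 = 6/25; 11/50 + 6/25 = 23/50; 6/25 + 3/10 = 27/50; 23/50 + 27/50 = 1. Resulting codeword lengths (in the order the probabilities were given): (2, 2, 3, 2, 3). L_avg = sum(p_i * l_i) = 11/50*2 + 3/10*2 + 1/5*3 + 6/25*2 + 1/25*3 = 56/25 = 2.24

2.24 bits


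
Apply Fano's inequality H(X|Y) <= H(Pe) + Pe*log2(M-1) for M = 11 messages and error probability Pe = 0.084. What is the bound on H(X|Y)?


H(Pe) = -Pe*log2(Pe) - (1-Pe)*log2(1-Pe) = -0.084*log2(0.084) - 0.916*log2(0.916) = 0.300171 + 0.115948 = 0.4161. Pe*log2(M-1) = 0.084*log2(10) = 0.279042. Bound = H(Pe) + Pe*log2(M-1) = 0.300171 + 0.115948 + 0.279042 = 0.6952

0.6952 bits


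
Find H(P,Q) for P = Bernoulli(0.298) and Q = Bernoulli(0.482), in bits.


H(P,Q) = -p*log2(q) - (1-p)*log2(1-q). -0.298*log2(0.482) = 0.313763; -0.702*log2(0.518) = 0.666181. H(P,Q) = 0.313763 + 0.666181 = 0.9799

0.9799 bits


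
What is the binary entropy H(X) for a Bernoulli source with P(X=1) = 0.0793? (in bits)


H = -p*log2(p) - (1-p)*log2(1-p). -0.0793*log2(0.0793) = 0.289963; -0.9207*log2(0.9207) = 0.109745. H = 0.289963 + 0.109745 = 0.3997

0.3997 bits


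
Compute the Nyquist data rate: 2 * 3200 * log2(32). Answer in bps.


Rate = 2 * B * log2(M) = 2 * 3200 * 5.0 = 32000.0

32000.0 bps


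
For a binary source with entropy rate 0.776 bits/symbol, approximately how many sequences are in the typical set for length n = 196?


log2|A_typical| = nH = 196 * 0.776 = 152.096, so |A_typical| ~ 2^152.096 = 6.102e+45

6.102e+45


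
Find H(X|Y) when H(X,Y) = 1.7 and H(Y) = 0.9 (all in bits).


H(X|Y) = H(X,Y) - H(Y) = 1.7 - 0.9 = 0.8

0.8 bits


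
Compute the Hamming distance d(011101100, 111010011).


Count differing positions: ^ . . ^ ^ ^ ^ ^ ^ = 7 differences

7


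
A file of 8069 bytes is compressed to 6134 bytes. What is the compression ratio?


Ratio = original / compressed = 8069 / 6134 = 1.3155

1.3155


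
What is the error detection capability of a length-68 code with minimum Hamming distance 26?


Detection capability = d_min - 1 = 26 - 1 = 25

25 errors


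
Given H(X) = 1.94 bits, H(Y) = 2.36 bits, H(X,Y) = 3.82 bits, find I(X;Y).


I(X;Y) = H(X) + H(Y) - H(X,Y) = 1.94 + 2.36 - 3.82 = 0.48

0.48 bits


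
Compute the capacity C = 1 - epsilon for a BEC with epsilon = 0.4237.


C = 1 - epsilon = 1 - 0.4237 = 0.5763

0.5763 bits


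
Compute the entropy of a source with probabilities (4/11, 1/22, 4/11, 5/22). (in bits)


H = -sum(p_i * log2(p_i)). Terms: -(4/11)*log2(4/11) = 0.530702; -(1/22)*log2(1/22) = 0.202701; -(4/11)*log2(4/11) = 0.530702; -(5/22)*log2(5/22) = 0.485796. H = 0.530702 + 0.202701 + 0.530702 + 0.485796 = 1.7499

1.7499 bits


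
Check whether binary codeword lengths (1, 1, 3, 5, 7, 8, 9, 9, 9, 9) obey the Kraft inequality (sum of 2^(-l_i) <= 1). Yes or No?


Kraft sum = sum(2^(-l_i)) = 1.1758, need <= 1. Result: violated (a binary prefix-free code with these lengths cannot exist)

No


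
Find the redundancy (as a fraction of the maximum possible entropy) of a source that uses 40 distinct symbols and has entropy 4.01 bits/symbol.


H_max = log2(K) = log2(40) = 5.3219 bits/symbol. Redundancy = 1 - H/H_max = 1 - 4.01/5.3219 = 1 - 0.7535 = 0.2465

0.2465


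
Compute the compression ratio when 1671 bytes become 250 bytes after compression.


Ratio = original / compressed = 1671 / 250 = 6.684

6.684


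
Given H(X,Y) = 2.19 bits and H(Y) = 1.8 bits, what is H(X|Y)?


H(X|Y) = H(X,Y) - H(Y) = 2.19 - 1.8 = 0.39

0.39 bits


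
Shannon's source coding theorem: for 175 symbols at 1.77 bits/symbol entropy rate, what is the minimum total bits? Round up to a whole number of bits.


Minimum bits >= n * H = 175 * 1.77 = 309.75, rounded up to a whole number of bits = 310

310 bits


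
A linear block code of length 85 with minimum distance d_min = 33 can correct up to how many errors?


Correction capability = floor((d-1)/2) = floor((33-1)/2) = 16

16 errors


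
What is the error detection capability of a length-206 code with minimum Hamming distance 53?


Detection capability = d_min - 1 = 53 - 1 = 52

52 errors


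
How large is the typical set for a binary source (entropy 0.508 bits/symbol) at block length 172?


log2|A_typical| = nH = 172 * 0.508 = 87.376, so |A_typical| ~ 2^87.376 = 2.008e+26

2.008e+26


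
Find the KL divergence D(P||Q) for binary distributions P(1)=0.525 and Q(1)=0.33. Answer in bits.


KL = p*log2(p/q) + (1-p)*log2((1-p)/(1-q)) = 0.525*log2(0.525/0.33) + 0.475*log2(0.475/0.67) = 0.116

0.116 bits


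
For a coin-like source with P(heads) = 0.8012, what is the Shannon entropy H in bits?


H = -p*log2(p) - (1-p)*log2(1-p). -0.8012*log2(0.8012) = 0.256196; -0.1988*log2(0.1988) = 0.463325. H = 0.256196 + 0.463325 = 0.7195

0.7195 bits


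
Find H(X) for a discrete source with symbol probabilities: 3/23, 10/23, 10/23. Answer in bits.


H = -sum(p_i * log2(p_i)). Terms: -(3/23)*log2(3/23) = 0.383296; -(10/23)*log2(10/23) = 0.522450; -(10/23)*log2(10/23) = 0.522450. H = 0.383296 + 0.522450 + 0.522450 = 1.4282

1.4282 bits


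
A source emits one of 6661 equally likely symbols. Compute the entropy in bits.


H = log2(n) = log2(6661) = 12.7015

12.7015 bits


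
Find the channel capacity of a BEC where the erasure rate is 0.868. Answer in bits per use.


C = 1 - epsilon = 1 - 0.868 = 0.132

0.132 bits


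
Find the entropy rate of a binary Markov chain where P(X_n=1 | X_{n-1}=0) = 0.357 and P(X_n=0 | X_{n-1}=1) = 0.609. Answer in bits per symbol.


Stationary distribution: pi_0 = p10/(p01+p10) = 0.6304, pi_1 = 0.3696. Entropy rate H' = pi_0*H(p01) + pi_1*H(p10) = 0.6304*0.9402 + 0.3696*0.9654 = 0.9495

0.9495 bits/symbol


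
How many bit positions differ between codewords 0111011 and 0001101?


Count differing positions: . ^ ^ . ^ ^ . = 4 differences

4


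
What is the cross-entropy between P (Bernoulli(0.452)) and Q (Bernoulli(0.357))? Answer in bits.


H(P,Q) = -p*log2(q) - (1-p)*log2(1-q). -0.452*log2(0.357) = 0.671674; -0.548*log2(0.643) = 0.349136. H(P,Q) = 0.671674 + 0.349136 = 1.0208

1.0208 bits


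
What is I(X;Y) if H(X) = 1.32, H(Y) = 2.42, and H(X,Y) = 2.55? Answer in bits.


I(X;Y) = H(X) + H(Y) - H(X,Y) = 1.32 + 2.42 - 2.55 = 1.19

1.19 bits


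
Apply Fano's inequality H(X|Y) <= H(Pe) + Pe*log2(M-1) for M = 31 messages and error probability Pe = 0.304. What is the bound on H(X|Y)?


H(Pe) = -Pe*log2(Pe) - (1-Pe)*log2(1-Pe) = -0.304*log2(0.304) - 0.696*log2(0.696) = 0.522228 + 0.363897 = 0.8861. Pe*log2(M-1) = 0.304*log2(30) = 1.491695. Bound = H(Pe) + Pe*log2(M-1) = 0.522228 + 0.363897 + 1.491695 = 2.3778

2.3778 bits


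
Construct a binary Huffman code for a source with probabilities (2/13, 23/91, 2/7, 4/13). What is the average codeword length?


Huffman construction (repeatedly merge the two least-probable nodes; each merge adds 1 bit to every symbol beneath it): 2/13 + 23/91 = 37/91; 2/7 + 4/13 = 54/91; 37/91 + 54/91 = 1. Resulting codeword lengths (in the order the probabilities were given): (2, 2, 2, 2). L_avg = sum(p_i * l_i) = 2/13*2 + 23/91*2 + 2/7*2 + 4/13*2 = 2

2.0 bits


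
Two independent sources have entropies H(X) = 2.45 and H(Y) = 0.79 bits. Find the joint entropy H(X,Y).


For independent variables, H(X,Y) = H(X) + H(Y) = 2.45 + 0.79 = 3.24

3.24 bits


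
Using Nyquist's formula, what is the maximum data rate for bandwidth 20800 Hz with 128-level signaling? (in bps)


Rate = 2 * B * log2(M) = 2 * 20800 * 7.0 = 291200.0

291200.0 bps


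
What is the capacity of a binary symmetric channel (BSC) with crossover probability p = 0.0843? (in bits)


H(p) = -p*log2(p) - (1-p)*log2(1-p) = -0.0843*log2(0.0843) - 0.9157*log2(0.9157) = 0.300810 + 0.116342 = 0.4172. C = 1 - H(p) = 1 - 0.4172 = 0.5828

0.5828 bits


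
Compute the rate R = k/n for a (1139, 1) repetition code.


Rate = k/n = 1/1139

1/1139


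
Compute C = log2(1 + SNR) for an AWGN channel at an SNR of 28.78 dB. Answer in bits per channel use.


SNR_linear = 10^(28.78/10) = 755.0922; C = log2(1 + SNR_linear) = log2(1 + 755.0922) = 9.5624

9.5624 bits/channel use


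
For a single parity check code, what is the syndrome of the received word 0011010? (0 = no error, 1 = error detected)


Syndrome = XOR of all bits = 0 XOR 0 XOR 1 XOR 1 XOR 0 XOR 1 XOR 0 = 1

1


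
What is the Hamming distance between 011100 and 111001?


Count differing positions: ^ . . ^ . ^ = 3 differences

3


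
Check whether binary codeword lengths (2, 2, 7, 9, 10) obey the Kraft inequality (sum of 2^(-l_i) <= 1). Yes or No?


Kraft sum = sum(2^(-l_i)) = 0.5107, need <= 1. Result: satisfied (a binary prefix-free code with these lengths exists)

Yes


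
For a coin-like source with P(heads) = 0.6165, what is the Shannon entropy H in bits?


H = -p*log2(p) - (1-p)*log2(1-p). -0.6165*log2(0.6165) = 0.430210; -0.3835*log2(0.3835) = 0.530266. H = 0.430210 + 0.530266 = 0.9605

0.9605 bits


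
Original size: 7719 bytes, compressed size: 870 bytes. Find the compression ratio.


Ratio = original / compressed = 7719 / 870 = 8.8724

8.8724


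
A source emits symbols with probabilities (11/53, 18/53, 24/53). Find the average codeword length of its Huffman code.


Huffman construction (repeatedly merge the two least-probable nodes; each merge adds 1 bit to every symbol beneath it): 11/53 + 18/53 = 29/53; 24/53 + 29/53 = 1. Resulting codeword lengths (in the order the probabilities were given): (2, 2, 1). L_avg = sum(p_i * l_i) = 11/53*2 + 18/53*2 + 24/53*1 = 82/53 = 1.5472

1.5472 bits


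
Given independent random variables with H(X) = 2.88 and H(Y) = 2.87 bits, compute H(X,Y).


For independent variables, H(X,Y) = H(X) + H(Y) = 2.88 + 2.87 = 5.75

5.75 bits


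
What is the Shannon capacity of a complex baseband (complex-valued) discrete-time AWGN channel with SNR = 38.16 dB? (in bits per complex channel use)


SNR_linear = 10^(38.16/10) = 6546.3617; C = log2(1 + SNR_linear) = log2(1 + 6546.3617) = 12.6767

12.6767 bits/channel use


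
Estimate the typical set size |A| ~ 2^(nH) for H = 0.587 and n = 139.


log2|A_typical| = nH = 139 * 0.587 = 81.593, so |A_typical| ~ 2^81.593 = 3.647e+24

3.647e+24


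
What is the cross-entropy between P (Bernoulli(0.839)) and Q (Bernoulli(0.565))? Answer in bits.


H(P,Q) = -p*log2(q) - (1-p)*log2(1-q). -0.839*log2(0.565) = 0.691065; -0.161*log2(0.435) = 0.193347. H(P,Q) = 0.691065 + 0.193347 = 0.8844

0.8844 bits


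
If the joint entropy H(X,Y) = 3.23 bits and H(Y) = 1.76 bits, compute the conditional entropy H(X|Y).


H(X|Y) = H(X,Y) - H(Y) = 3.23 - 1.76 = 1.47

1.47 bits


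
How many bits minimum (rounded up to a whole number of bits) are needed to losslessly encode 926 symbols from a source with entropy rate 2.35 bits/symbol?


Minimum bits >= n * H = 926 * 2.35 = 2176.1, rounded up to a whole number of bits = 2177

2177 bits


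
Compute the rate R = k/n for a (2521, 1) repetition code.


Rate = k/n = 1/2521

1/2521


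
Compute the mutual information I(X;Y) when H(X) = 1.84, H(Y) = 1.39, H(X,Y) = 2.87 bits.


I(X;Y) = H(X) + H(Y) - H(X,Y) = 1.84 + 1.39 - 2.87 = 0.36

0.36 bits


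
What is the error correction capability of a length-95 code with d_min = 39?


Correction capability = floor((d-1)/2) = floor((39-1)/2) = 19

19 errors


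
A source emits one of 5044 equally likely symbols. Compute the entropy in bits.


H = log2(n) = log2(5044) = 12.3004

12.3004 bits


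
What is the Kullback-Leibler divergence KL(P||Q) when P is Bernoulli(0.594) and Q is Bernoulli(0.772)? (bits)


KL = p*log2(p/q) + (1-p)*log2((1-p)/(1-q)) = 0.594*log2(0.594/0.772) + 0.406*log2(0.406/0.228) = 0.1134

0.1134 bits


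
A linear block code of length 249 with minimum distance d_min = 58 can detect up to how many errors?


Detection capability = d_min - 1 = 58 - 1 = 57

57 errors


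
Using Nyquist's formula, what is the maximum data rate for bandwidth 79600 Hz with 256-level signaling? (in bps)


Rate = 2 * B * log2(M) = 2 * 79600 * 8.0 = 1273600.0

1273600.0 bps


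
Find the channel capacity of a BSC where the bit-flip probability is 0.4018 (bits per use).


H(p) = -p*log2(p) - (1-p)*log2(1-p) = -0.4018*log2(0.4018) - 0.5982*log2(0.5982) = 0.528548 + 0.443446 = 0.972. C = 1 - H(p) = 1 - 0.972 = 0.028

0.028 bits


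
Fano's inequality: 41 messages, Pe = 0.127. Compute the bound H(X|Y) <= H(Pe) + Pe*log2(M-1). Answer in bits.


H(Pe) = -Pe*log2(Pe) - (1-Pe)*log2(1-Pe) = -0.127*log2(0.127) - 0.873*log2(0.873) = 0.378092 + 0.171061 = 0.5492. Pe*log2(M-1) = 0.127*log2(40) = 0.675885. Bound = H(Pe) + Pe*log2(M-1) = 0.378092 + 0.171061 + 0.675885 = 1.225

1.225 bits


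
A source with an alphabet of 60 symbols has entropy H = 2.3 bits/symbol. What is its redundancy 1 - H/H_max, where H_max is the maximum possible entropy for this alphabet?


H_max = log2(K) = log2(60) = 5.9069 bits/symbol. Redundancy = 1 - H/H_max = 1 - 2.3/5.9069 = 1 - 0.3894 = 0.6106

0.6106


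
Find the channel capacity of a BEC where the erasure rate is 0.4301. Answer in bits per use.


C = 1 - epsilon = 1 - 0.4301 = 0.5699

0.5699 bits


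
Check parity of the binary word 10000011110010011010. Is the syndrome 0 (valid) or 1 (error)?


Syndrome = XOR of all bits = 1 XOR 0 XOR 0 XOR 0 XOR 0 XOR 0 XOR 1 XOR 1 XOR 1 XOR 1 XOR 0 XOR 0 XOR 1 XOR 0 XOR 0 XOR 1 XOR 1 XOR 0 XOR 1 XOR 0 = 1

1


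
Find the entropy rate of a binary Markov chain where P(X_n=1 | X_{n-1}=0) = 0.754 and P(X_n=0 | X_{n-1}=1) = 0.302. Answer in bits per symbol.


Stationary distribution: pi_0 = p10/(p01+p10) = 0.286, pi_1 = 0.714. Entropy rate H' = pi_0*H(p01) + pi_1*H(p10) = 0.286*0.8049 + 0.714*0.8837 = 0.8612

0.8612 bits/symbol


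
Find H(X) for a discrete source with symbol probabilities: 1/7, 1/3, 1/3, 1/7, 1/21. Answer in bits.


H = -sum(p_i * log2(p_i)). Terms: -(1/7)*log2(1/7) = 0.401051; -(1/3)*log2(1/3) = 0.528321; -(1/3)*log2(1/3) = 0.528321; -(1/7)*log2(1/7) = 0.401051; -(1/21)*log2(1/21) = 0.209158. H = 0.401051 + 0.528321 + 0.528321 + 0.401051 + 0.209158 = 2.0679

2.0679 bits


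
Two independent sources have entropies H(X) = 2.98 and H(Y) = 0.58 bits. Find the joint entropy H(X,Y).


For independent variables, H(X,Y) = H(X) + H(Y) = 2.98 + 0.58 = 3.56

3.56 bits


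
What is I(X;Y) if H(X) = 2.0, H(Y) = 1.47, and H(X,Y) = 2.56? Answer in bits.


I(X;Y) = H(X) + H(Y) - H(X,Y) = 2.0 + 1.47 - 2.56 = 0.91

0.91 bits


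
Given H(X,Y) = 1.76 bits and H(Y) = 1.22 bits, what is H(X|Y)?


H(X|Y) = H(X,Y) - H(Y) = 1.76 - 1.22 = 0.54

0.54 bits


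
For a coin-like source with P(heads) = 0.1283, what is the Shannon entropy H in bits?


H = -p*log2(p) - (1-p)*log2(1-p). -0.1283*log2(0.1283) = 0.380077; -0.8717*log2(0.8717) = 0.172681. H = 0.380077 + 0.172681 = 0.5528

0.5528 bits


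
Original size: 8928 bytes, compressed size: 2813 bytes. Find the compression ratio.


Ratio = original / compressed = 8928 / 2813 = 3.1738

3.1738


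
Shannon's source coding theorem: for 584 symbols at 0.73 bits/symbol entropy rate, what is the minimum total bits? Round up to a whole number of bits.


Minimum bits >= n * H = 584 * 0.73 = 426.32, rounded up to a whole number of bits = 427

427 bits


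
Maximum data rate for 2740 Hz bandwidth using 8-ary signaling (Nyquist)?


Rate = 2 * B * log2(M) = 2 * 2740 * 3.0 = 16440.0

16440.0 bps


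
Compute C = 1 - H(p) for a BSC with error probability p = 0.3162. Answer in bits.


H(p) = -p*log2(p) - (1-p)*log2(1-p) = -0.3162*log2(0.3162) - 0.6838*log2(0.6838) = 0.525237 + 0.374964 = 0.9002. C = 1 - H(p) = 1 - 0.9002 = 0.0998

0.0998 bits


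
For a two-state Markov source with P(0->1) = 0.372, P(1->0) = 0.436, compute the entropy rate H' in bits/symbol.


Stationary distribution: pi_0 = p10/(p01+p10) = 0.5396, pi_1 = 0.4604. Entropy rate H' = pi_0*H(p01) + pi_1*H(p10) = 0.5396*0.9522 + 0.4604*0.9881 = 0.9687

0.9687 bits/symbol


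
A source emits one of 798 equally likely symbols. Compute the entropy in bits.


H = log2(n) = log2(798) = 9.6402

9.6402 bits


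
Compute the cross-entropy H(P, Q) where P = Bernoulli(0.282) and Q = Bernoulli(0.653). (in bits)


H(P,Q) = -p*log2(q) - (1-p)*log2(1-q). -0.282*log2(0.653) = 0.173386; -0.718*log2(0.347) = 1.096381. H(P,Q) = 0.173386 + 1.096381 = 1.2698

1.2698 bits


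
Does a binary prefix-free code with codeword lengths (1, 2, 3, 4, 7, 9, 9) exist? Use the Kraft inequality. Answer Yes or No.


Kraft sum = sum(2^(-l_i)) = 0.9492, need <= 1. Result: satisfied (a binary prefix-free code with these lengths exists)

Yes


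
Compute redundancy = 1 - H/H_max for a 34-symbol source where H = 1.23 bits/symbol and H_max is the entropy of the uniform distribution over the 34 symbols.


H_max = log2(K) = log2(34) = 5.0875 bits/symbol. Redundancy = 1 - H/H_max = 1 - 1.23/5.0875 = 1 - 0.2418 = 0.7582

0.7582


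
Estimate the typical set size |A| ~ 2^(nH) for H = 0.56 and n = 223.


log2|A_typical| = nH = 223 * 0.56 = 124.88, so |A_typical| ~ 2^124.88 = 3.914e+37

3.914e+37


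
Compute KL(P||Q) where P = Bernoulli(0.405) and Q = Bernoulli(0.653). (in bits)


KL = p*log2(p/q) + (1-p)*log2((1-p)/(1-q)) = 0.405*log2(0.405/0.653) + 0.595*log2(0.595/0.347) = 0.1838

0.1838 bits


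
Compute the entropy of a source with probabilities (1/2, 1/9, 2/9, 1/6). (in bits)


H = -sum(p_i * log2(p_i)). Terms: -(1/2)*log2(1/2) = 0.500000; -(1/9)*log2(1/9) = 0.352214; -(2/9)*log2(2/9) = 0.482206; -(1/6)*log2(1/6) = 0.430827. H = 0.500000 + 0.352214 + 0.482206 + 0.430827 = 1.7652

1.7652 bits


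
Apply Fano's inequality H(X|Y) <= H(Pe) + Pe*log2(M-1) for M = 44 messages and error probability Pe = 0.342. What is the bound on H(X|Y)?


H(Pe) = -Pe*log2(Pe) - (1-Pe)*log2(1-Pe) = -0.342*log2(0.342) - 0.658*log2(0.658) = 0.529393 + 0.397327 = 0.9267. Pe*log2(M-1) = 0.342*log2(43) = 1.855783. Bound = H(Pe) + Pe*log2(M-1) = 0.529393 + 0.397327 + 1.855783 = 2.7825

2.7825 bits


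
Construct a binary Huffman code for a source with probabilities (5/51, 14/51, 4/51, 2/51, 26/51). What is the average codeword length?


Huffman construction (repeatedly merge the two least-probable nodes; each merge adds 1 bit to every symbol beneath it): 2/51 + 4/51 = 2/17; 5/51 + 2/17 = 11/51; 11/51 + 14/51 = 25/51; 25/51 + 26/51 = 1. Resulting codeword lengths (in the order the probabilities were given): (3, 2, 4, 4, 1). L_avg = sum(p_i * l_i) = 5/51*3 + 14/51*2 + 4/51*4 + 2/51*4 + 26/51*1 = 31/17 = 1.8235

1.8235 bits


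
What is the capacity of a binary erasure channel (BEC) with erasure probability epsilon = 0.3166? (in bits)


C = 1 - epsilon = 1 - 0.3166 = 0.6834

0.6834 bits


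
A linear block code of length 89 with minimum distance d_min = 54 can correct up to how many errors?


Correction capability = floor((d-1)/2) = floor((54-1)/2) = 26

26 errors


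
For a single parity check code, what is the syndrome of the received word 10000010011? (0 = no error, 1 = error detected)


Syndrome = XOR of all bits = 1 XOR 0 XOR 0 XOR 0 XOR 0 XOR 0 XOR 1 XOR 0 XOR 0 XOR 1 XOR 1 = 0

0


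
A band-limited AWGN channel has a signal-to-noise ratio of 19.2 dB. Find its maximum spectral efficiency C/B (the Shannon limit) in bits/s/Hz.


SNR_linear = 10^(19.2/10) = 83.1764; C/B = log2(1 + SNR_linear) = log2(1 + 83.1764) = 6.3953

6.3953 bits/s/Hz


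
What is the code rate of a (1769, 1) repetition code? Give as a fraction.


Rate = k/n = 1/1769

1/1769


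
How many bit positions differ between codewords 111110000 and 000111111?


Count differing positions: ^ ^ ^ . . ^ ^ ^ ^ = 7 differences

7


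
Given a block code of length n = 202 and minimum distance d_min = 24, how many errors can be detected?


Detection capability = d_min - 1 = 24 - 1 = 23

23 errors


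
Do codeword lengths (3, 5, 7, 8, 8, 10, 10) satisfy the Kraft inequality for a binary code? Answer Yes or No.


Kraft sum = sum(2^(-l_i)) = 0.1738, need <= 1. Result: satisfied (a binary prefix-free code with these lengths exists)

Yes


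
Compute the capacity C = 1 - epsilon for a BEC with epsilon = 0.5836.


C = 1 - epsilon = 1 - 0.5836 = 0.4164

0.4164 bits


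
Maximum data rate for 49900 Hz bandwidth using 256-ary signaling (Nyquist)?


Rate = 2 * B * log2(M) = 2 * 49900 * 8.0 = 798400.0

798400.0 bps


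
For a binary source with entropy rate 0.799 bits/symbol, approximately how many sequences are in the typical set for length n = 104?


log2|A_typical| = nH = 104 * 0.799 = 83.096, so |A_typical| ~ 2^83.096 = 1.034e+25

1.034e+25


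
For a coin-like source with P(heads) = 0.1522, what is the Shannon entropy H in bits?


H = -p*log2(p) - (1-p)*log2(1-p). -0.1522*log2(0.1522) = 0.413369; -0.8478*log2(0.8478) = 0.201949. H = 0.413369 + 0.201949 = 0.6153

0.6153 bits


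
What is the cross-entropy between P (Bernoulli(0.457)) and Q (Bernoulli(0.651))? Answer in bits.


H(P,Q) = -p*log2(q) - (1-p)*log2(1-q). -0.457*log2(0.651) = 0.283007; -0.543*log2(0.349) = 0.824655. H(P,Q) = 0.283007 + 0.824655 = 1.1077

1.1077 bits


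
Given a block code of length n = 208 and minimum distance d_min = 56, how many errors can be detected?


Detection capability = d_min - 1 = 56 - 1 = 55

55 errors


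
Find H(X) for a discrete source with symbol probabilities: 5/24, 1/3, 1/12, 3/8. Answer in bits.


H = -sum(p_i * log2(p_i)). Terms: -(5/24)*log2(5/24) = 0.471466; -(1/3)*log2(1/3) = 0.528321; -(1/12)*log2(1/12) = 0.298747; -(3/8)*log2(3/8) = 0.530639. H = 0.471466 + 0.528321 + 0.298747 + 0.530639 = 1.8292

1.8292 bits


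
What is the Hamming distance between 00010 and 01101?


Count differing positions: . ^ ^ ^ ^ = 4 differences

4


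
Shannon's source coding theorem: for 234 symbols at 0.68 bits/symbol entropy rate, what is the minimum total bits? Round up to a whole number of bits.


Minimum bits >= n * H = 234 * 0.68 = 159.12, rounded up to a whole number of bits = 160

160 bits


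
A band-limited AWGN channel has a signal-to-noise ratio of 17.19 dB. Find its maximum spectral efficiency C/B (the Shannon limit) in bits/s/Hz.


SNR_linear = 10^(17.19/10) = 52.36; C/B = log2(1 + SNR_linear) = log2(1 + 52.36) = 5.7377

5.7377 bits/s/Hz


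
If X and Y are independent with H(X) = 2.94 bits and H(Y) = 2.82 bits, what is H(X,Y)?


For independent variables, H(X,Y) = H(X) + H(Y) = 2.94 + 2.82 = 5.76

5.76 bits


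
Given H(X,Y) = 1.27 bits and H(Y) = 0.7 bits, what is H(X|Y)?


H(X|Y) = H(X,Y) - H(Y) = 1.27 - 0.7 = 0.57

0.57 bits


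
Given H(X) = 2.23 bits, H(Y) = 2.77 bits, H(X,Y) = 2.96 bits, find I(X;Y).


I(X;Y) = H(X) + H(Y) - H(X,Y) = 2.23 + 2.77 - 2.96 = 2.04

2.04 bits


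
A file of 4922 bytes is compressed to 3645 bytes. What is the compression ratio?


Ratio = original / compressed = 4922 / 3645 = 1.3503

1.3503


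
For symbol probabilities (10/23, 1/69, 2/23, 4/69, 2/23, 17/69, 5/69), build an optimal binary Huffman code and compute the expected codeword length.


Huffman construction (repeatedly merge the two least-probable nodes; each merge adds 1 bit to every symbol beneath it): 1/69 + 4/69 = 5/69; 5/69 + 5/69 = 10/69; 2/23 + 2/23 = 4/23; 10/69 + 4/23 = 22/69; 17/69 + 22/69 = 13/23; 10/23 + 13/23 = 1. Resulting codeword lengths (in the order the probabilities were given): (1, 5, 4, 5, 4, 2, 4). L_avg = sum(p_i * l_i) = 10/23*1 + 1/69*5 + 2/23*4 + 4/69*5 + 2/23*4 + 17/69*2 + 5/69*4 = 157/69 = 2.2754

2.2754 bits


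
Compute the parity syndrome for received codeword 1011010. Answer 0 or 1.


Syndrome = XOR of all bits = 1 XOR 0 XOR 1 XOR 1 XOR 0 XOR 1 XOR 0 = 0

0


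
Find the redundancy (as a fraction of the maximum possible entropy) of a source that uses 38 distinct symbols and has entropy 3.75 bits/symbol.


H_max = log2(K) = log2(38) = 5.2479 bits/symbol. Redundancy = 1 - H/H_max = 1 - 3.75/5.2479 = 1 - 0.7146 = 0.2854

0.2854


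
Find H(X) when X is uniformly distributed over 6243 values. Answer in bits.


H = log2(n) = log2(6243) = 12.608

12.608 bits


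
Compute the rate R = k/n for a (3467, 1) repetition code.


Rate = k/n = 1/3467

1/3467


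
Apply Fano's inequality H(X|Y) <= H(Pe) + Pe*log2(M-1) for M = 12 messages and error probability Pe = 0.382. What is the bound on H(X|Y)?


H(Pe) = -Pe*log2(Pe) - (1-Pe)*log2(1-Pe) = -0.382*log2(0.382) - 0.618*log2(0.618) = 0.530352 + 0.429091 = 0.9594. Pe*log2(M-1) = 0.382*log2(11) = 1.321503. Bound = H(Pe) + Pe*log2(M-1) = 0.530352 + 0.429091 + 1.321503 = 2.2809

2.2809 bits


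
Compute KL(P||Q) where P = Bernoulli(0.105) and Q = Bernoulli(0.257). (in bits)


KL = p*log2(p/q) + (1-p)*log2((1-p)/(1-q)) = 0.105*log2(0.105/0.257) + 0.895*log2(0.895/0.743) = 0.1047

0.1047 bits


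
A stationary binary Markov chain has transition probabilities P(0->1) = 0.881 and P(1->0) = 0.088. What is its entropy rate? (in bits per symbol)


Stationary distribution: pi_0 = p10/(p01+p10) = 0.0908, pi_1 = 0.9092. Entropy rate H' = pi_0*H(p01) + pi_1*H(p10) = 0.0908*0.5265 + 0.9092*0.4298 = 0.4385

0.4385 bits/symbol


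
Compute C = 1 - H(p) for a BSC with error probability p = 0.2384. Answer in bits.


H(p) = -p*log2(p) - (1-p)*log2(1-p) = -0.2384*log2(0.2384) - 0.7616*log2(0.7616) = 0.493141 + 0.299229 = 0.7924. C = 1 - H(p) = 1 - 0.7924 = 0.2076

0.2076 bits


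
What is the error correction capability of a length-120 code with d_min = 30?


Correction capability = floor((d-1)/2) = floor((30-1)/2) = 14

14 errors


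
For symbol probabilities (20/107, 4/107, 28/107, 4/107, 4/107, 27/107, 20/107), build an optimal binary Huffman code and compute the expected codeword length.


Huffman construction (repeatedly merge the two least-probable nodes; each merge adds 1 bit to every symbol beneath it): 4/107 + 4/107 = 8/107; 4/107 + 8/107 = 12/107; 12/107 + 20/107 = 32/107; 20/107 + 27/107 = 47/107; 28/107 + 32/107 = 60/107; 47/107 + 60/107 = 1. Resulting codeword lengths (in the order the probabilities were given): (3, 5, 2, 5, 4, 2, 2). L_avg = sum(p_i * l_i) = 20/107*3 + 4/107*5 + 28/107*2 + 4/107*5 + 4/107*4 + 27/107*2 + 20/107*2 = 266/107 = 2.486

2.486 bits


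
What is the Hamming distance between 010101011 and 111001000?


Count differing positions: ^ . ^ ^ . . . ^ ^ = 5 differences

5


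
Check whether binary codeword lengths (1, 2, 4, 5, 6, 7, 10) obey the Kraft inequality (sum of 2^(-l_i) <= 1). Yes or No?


Kraft sum = sum(2^(-l_i)) = 0.8682, need <= 1. Result: satisfied (a binary prefix-free code with these lengths exists)

Yes


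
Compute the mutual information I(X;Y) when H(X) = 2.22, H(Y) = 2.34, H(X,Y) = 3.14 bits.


I(X;Y) = H(X) + H(Y) - H(X,Y) = 2.22 + 2.34 - 3.14 = 1.42

1.42 bits


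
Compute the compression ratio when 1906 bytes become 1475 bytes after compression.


Ratio = original / compressed = 1906 / 1475 = 1.2922

1.2922


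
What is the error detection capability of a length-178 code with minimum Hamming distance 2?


Detection capability = d_min - 1 = 2 - 1 = 1

1 errors


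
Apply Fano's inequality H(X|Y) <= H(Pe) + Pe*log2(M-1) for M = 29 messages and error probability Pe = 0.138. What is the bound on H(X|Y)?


H(Pe) = -Pe*log2(Pe) - (1-Pe)*log2(1-Pe) = -0.138*log2(0.138) - 0.862*log2(0.862) = 0.394302 + 0.184675 = 0.579. Pe*log2(M-1) = 0.138*log2(28) = 0.663415. Bound = H(Pe) + Pe*log2(M-1) = 0.394302 + 0.184675 + 0.663415 = 1.2424

1.2424 bits


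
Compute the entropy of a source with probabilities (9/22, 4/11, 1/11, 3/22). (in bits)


H = -sum(p_i * log2(p_i)). Terms: -(9/22)*log2(9/22) = 0.527525; -(4/11)*log2(4/11) = 0.530702; -(1/11)*log2(1/11) = 0.314494; -(3/22)*log2(3/22) = 0.391973. H = 0.527525 + 0.530702 + 0.314494 + 0.391973 = 1.7647

1.7647 bits


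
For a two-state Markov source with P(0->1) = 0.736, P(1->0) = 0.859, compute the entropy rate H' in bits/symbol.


Stationary distribution: pi_0 = p10/(p01+p10) = 0.5386, pi_1 = 0.4614. Entropy rate H' = pi_0*H(p01) + pi_1*H(p10) = 0.5386*0.8327 + 0.4614*0.5869 = 0.7193

0.7193 bits/symbol


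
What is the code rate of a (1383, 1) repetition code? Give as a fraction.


Rate = k/n = 1/1383

1/1383


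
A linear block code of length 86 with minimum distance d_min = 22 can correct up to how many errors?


Correction capability = floor((d-1)/2) = floor((22-1)/2) = 10

10 errors


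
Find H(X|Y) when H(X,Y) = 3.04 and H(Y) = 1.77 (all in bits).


H(X|Y) = H(X,Y) - H(Y) = 3.04 - 1.77 = 1.27

1.27 bits


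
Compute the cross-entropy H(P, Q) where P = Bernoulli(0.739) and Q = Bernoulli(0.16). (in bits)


H(P,Q) = -p*log2(q) - (1-p)*log2(1-q). -0.739*log2(0.16) = 1.953810; -0.261*log2(0.84) = 0.065652. H(P,Q) = 1.953810 + 0.065652 = 2.0195

2.0195 bits


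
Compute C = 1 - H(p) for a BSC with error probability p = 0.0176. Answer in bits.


H(p) = -p*log2(p) - (1-p)*log2(1-p) = -0.0176*log2(0.0176) - 0.9824*log2(0.9824) = 0.102578 + 0.025167 = 0.1277. C = 1 - H(p) = 1 - 0.1277 = 0.8723

0.8723 bits


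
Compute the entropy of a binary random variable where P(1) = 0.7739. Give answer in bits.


H = -p*log2(p) - (1-p)*log2(1-p). -0.7739*log2(0.7739) = 0.286173; -0.2261*log2(0.2261) = 0.484977. H = 0.286173 + 0.484977 = 0.7712

0.7712 bits


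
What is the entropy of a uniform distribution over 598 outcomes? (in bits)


H = log2(n) = log2(598) = 9.224

9.224 bits


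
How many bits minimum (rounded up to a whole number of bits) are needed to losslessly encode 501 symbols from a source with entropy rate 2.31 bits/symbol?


Minimum bits >= n * H = 501 * 2.31 = 1157.31, rounded up to a whole number of bits = 1158

1158 bits


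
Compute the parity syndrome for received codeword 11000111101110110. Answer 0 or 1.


Syndrome = XOR of all bits = 1 XOR 1 XOR 0 XOR 0 XOR 0 XOR 1 XOR 1 XOR 1 XOR 1 XOR 0 XOR 1 XOR 1 XOR 1 XOR 0 XOR 1 XOR 1 XOR 0 = 1

1


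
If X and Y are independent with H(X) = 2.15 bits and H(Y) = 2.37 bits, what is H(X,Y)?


For independent variables, H(X,Y) = H(X) + H(Y) = 2.15 + 2.37 = 4.52

4.52 bits


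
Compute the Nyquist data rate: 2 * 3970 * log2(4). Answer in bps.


Rate = 2 * B * log2(M) = 2 * 3970 * 2.0 = 15880.0

15880.0 bps


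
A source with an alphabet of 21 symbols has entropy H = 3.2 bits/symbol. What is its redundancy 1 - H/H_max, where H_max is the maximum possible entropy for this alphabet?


H_max = log2(K) = log2(21) = 4.3923 bits/symbol. Redundancy = 1 - H/H_max = 1 - 3.2/4.3923 = 1 - 0.7285 = 0.2715

0.2715


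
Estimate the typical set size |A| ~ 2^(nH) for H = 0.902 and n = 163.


log2|A_typical| = nH = 163 * 0.902 = 147.026, so |A_typical| ~ 2^147.026 = 1.817e+44

1.817e+44


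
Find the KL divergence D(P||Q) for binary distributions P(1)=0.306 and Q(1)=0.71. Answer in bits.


KL = p*log2(p/q) + (1-p)*log2((1-p)/(1-q)) = 0.306*log2(0.306/0.71) + 0.694*log2(0.694/0.29) = 0.5021

0.5021 bits


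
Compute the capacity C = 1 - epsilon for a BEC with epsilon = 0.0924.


C = 1 - epsilon = 1 - 0.0924 = 0.9076

0.9076 bits


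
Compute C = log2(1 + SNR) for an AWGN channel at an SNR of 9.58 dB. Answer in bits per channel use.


SNR_linear = 10^(9.58/10) = 9.0782; C = log2(1 + SNR_linear) = log2(1 + 9.0782) = 3.3332

3.3332 bits/channel use


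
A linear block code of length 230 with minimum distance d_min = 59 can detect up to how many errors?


Detection capability = d_min - 1 = 59 - 1 = 58

58 errors


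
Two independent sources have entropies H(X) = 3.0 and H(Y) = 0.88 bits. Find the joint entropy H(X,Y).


For independent variables, H(X,Y) = H(X) + H(Y) = 3.0 + 0.88 = 3.88

3.88 bits


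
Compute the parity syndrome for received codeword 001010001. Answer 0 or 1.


Syndrome = XOR of all bits = 0 XOR 0 XOR 1 XOR 0 XOR 1 XOR 0 XOR 0 XOR 0 XOR 1 = 1

1


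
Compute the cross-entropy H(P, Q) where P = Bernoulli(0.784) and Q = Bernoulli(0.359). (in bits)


H(P,Q) = -p*log2(q) - (1-p)*log2(1-q). -0.784*log2(0.359) = 1.158708; -0.216*log2(0.641) = 0.138586. H(P,Q) = 1.158708 + 0.138586 = 1.2973

1.2973 bits


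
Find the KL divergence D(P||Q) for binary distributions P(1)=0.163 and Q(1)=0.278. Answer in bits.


KL = p*log2(p/q) + (1-p)*log2((1-p)/(1-q)) = 0.163*log2(0.163/0.278) + 0.837*log2(0.837/0.722) = 0.0529

0.0529 bits
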